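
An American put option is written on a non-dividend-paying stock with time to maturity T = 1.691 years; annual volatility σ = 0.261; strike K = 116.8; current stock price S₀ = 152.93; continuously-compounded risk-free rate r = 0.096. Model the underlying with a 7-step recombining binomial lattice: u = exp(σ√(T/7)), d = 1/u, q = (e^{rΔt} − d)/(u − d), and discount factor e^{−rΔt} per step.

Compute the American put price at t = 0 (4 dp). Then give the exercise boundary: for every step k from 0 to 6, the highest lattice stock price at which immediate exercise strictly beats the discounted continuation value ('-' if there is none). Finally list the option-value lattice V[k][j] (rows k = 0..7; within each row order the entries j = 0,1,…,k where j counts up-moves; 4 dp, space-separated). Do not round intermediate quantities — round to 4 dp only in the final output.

price = 2.4755
boundary = - - - - 91.5472 80.5255 91.5472
tree:
2.4755
4.6190 0.8896
8.4073 1.8261 0.1886
14.8457 3.6843 0.4379 0.0000
25.2528 7.2641 1.0166 0.0000 0.0000
36.2745 13.8709 2.3603 0.0000 0.0000 0.0000
45.9693 25.2528 5.4799 0.0000 0.0000 0.0000 0.0000
54.4969 36.2745 12.7224 0.0000 0.0000 0.0000 0.0000 0.0000

Δt=0.24157  u=1.13687  d=0.87961  q=0.55917  discount=0.97708
step 7 (expiry): payoffs max(K−S,0) = 54.4969 36.2745 12.7224 0.0000 0.0000 0.0000 0.0000 0.0000
step 6: (k=6,j=0): S=70.8307, (K−S)⁺=45.9693, hold=43.2918 ⇒ V=45.9693 exercise | (k=6,j=1): S=91.5472, (K−S)⁺=25.2528, hold=22.5752 ⇒ V=25.2528 exercise | (k=6,j=2): S=118.3229, (K−S)⁺=0.0000, hold=5.4799 ⇒ V=5.4799 continue | (k=6,j=3): S=152.9300, (K−S)⁺=0.0000, hold=0.0000 ⇒ V=0.0000 continue | (k=6,j=4): S=197.6589, (K−S)⁺=0.0000, hold=0.0000 ⇒ V=0.0000 continue | (k=6,j=5): S=255.4701, (K−S)⁺=0.0000, hold=0.0000 ⇒ V=0.0000 continue | (k=6,j=6): S=330.1899, (K−S)⁺=0.0000, hold=0.0000 ⇒ V=0.0000 continue  boundary S*=91.5472
step 5: (k=5,j=0): S=80.5255, (K−S)⁺=36.2745, hold=33.5970 ⇒ V=36.2745 exercise | (k=5,j=1): S=104.0776, (K−S)⁺=12.7224, hold=13.8709 ⇒ V=13.8709 continue | (k=5,j=2): S=134.5181, (K−S)⁺=0.0000, hold=2.3603 ⇒ V=2.3603 continue | (k=5,j=3): S=173.8619, (K−S)⁺=0.0000, hold=0.0000 ⇒ V=0.0000 continue | (k=5,j=4): S=224.7130, (K−S)⁺=0.0000, hold=0.0000 ⇒ V=0.0000 continue | (k=5,j=5): S=290.4370, (K−S)⁺=0.0000, hold=0.0000 ⇒ V=0.0000 continue  boundary S*=80.5255
step 4: (k=4,j=0): S=91.5472, (K−S)⁺=25.2528, hold=23.2027 ⇒ V=25.2528 exercise | (k=4,j=1): S=118.3229, (K−S)⁺=0.0000, hold=7.2641 ⇒ V=7.2641 continue | (k=4,j=2): S=152.9300, (K−S)⁺=0.0000, hold=1.0166 ⇒ V=1.0166 continue | (k=4,j=3): S=197.6589, (K−S)⁺=0.0000, hold=0.0000 ⇒ V=0.0000 continue | (k=4,j=4): S=255.4701, (K−S)⁺=0.0000, hold=0.0000 ⇒ V=0.0000 continue  boundary S*=91.5472
step 3: (k=3,j=0): S=104.0776, (K−S)⁺=12.7224, hold=14.8457 ⇒ V=14.8457 continue | (k=3,j=1): S=134.5181, (K−S)⁺=0.0000, hold=3.6843 ⇒ V=3.6843 continue | (k=3,j=2): S=173.8619, (K−S)⁺=0.0000, hold=0.4379 ⇒ V=0.4379 continue | (k=3,j=3): S=224.7130, (K−S)⁺=0.0000, hold=0.0000 ⇒ V=0.0000 continue  boundary S*=-
step 2: (k=2,j=0): S=118.3229, (K−S)⁺=0.0000, hold=8.4073 ⇒ V=8.4073 continue | (k=2,j=1): S=152.9300, (K−S)⁺=0.0000, hold=1.8261 ⇒ V=1.8261 continue | (k=2,j=2): S=197.6589, (K−S)⁺=0.0000, hold=0.1886 ⇒ V=0.1886 continue  boundary S*=-
step 1: (k=1,j=0): S=134.5181, (K−S)⁺=0.0000, hold=4.6190 ⇒ V=4.6190 continue | (k=1,j=1): S=173.8619, (K−S)⁺=0.0000, hold=0.8896 ⇒ V=0.8896 continue  boundary S*=-
step 0: (k=0,j=0): S=152.9300, (K−S)⁺=0.0000, hold=2.4755 ⇒ V=2.4755 continue  boundary S*=-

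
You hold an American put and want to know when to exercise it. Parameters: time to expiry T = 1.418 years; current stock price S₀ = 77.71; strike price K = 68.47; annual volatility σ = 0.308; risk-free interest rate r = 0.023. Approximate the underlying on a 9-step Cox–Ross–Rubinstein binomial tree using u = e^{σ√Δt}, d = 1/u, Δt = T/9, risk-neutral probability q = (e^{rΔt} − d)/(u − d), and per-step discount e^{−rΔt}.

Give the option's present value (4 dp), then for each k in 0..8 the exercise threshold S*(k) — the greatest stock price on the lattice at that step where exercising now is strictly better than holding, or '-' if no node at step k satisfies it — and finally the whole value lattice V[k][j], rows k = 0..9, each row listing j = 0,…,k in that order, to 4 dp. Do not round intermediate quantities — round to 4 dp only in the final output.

params: Δt=0.15756 u=1.13004 d=0.88492 q=0.48428 e^(-rΔt)=0.99638
t_9 payoffs: 42.6103 35.4472 26.3001 14.6192 0.0000 0.0000 0.0000 0.0000 0.0000 0.0000
t_8: node(8,0) S=29.2226 payoff=39.2474 vs cont=38.9997 → 39.2474 [stop]  node(8,1) S=37.3171 payoff=31.1529 vs cont=30.9052 → 31.1529 [stop]  node(8,2) S=47.6538 payoff=20.8162 vs cont=20.5685 → 20.8162 [stop]  node(8,3) S=60.8537 payoff=7.6163 vs cont=7.5120 → 7.6163 [stop]  node(8,4) S=77.7100 payoff=0.0000 vs cont=0.0000 → 0.0000 [wait]  node(8,5) S=99.2354 payoff=0.0000 vs cont=0.0000 → 0.0000 [wait]  node(8,6) S=126.7232 payoff=0.0000 vs cont=0.0000 → 0.0000 [wait]  node(8,7) S=161.8250 payoff=0.0000 vs cont=0.0000 → 0.0000 [wait]  node(8,8) S=206.6499 payoff=0.0000 vs cont=0.0000 → 0.0000 [wait]  ⇒ S*(8)=60.8537
t_7: node(7,0) S=33.0228 payoff=35.4472 vs cont=35.1996 → 35.4472 [stop]  node(7,1) S=42.1699 payoff=26.3001 vs cont=26.0524 → 26.3001 [stop]  node(7,2) S=53.8508 payoff=14.6192 vs cont=14.3715 → 14.6192 [stop]  node(7,3) S=68.7673 payoff=0.0000 vs cont=3.9136 → 3.9136 [wait]  node(7,4) S=87.8156 payoff=0.0000 vs cont=0.0000 → 0.0000 [wait]  node(7,5) S=112.1402 payoff=0.0000 vs cont=0.0000 → 0.0000 [wait]  node(7,6) S=143.2026 payoff=0.0000 vs cont=0.0000 → 0.0000 [wait]  node(7,7) S=182.8691 payoff=0.0000 vs cont=0.0000 → 0.0000 [wait]  ⇒ S*(7)=53.8508
t_6: node(6,0) S=37.3171 payoff=31.1529 vs cont=30.9052 → 31.1529 [stop]  node(6,1) S=47.6538 payoff=20.8162 vs cont=20.5685 → 20.8162 [stop]  node(6,2) S=60.8537 payoff=7.6163 vs cont=9.4005 → 9.4005 [wait]  node(6,3) S=77.7100 payoff=0.0000 vs cont=2.0110 → 2.0110 [wait]  node(6,4) S=99.2354 payoff=0.0000 vs cont=0.0000 → 0.0000 [wait]  node(6,5) S=126.7232 payoff=0.0000 vs cont=0.0000 → 0.0000 [wait]  node(6,6) S=161.8250 payoff=0.0000 vs cont=0.0000 → 0.0000 [wait]  ⇒ S*(6)=47.6538
t_5: node(5,0) S=42.1699 payoff=26.3001 vs cont=26.0524 → 26.3001 [stop]  node(5,1) S=53.8508 payoff=14.6192 vs cont=15.2324 → 15.2324 [wait]  node(5,2) S=68.7673 payoff=0.0000 vs cont=5.8008 → 5.8008 [wait]  node(5,3) S=87.8156 payoff=0.0000 vs cont=1.0334 → 1.0334 [wait]  node(5,4) S=112.1402 payoff=0.0000 vs cont=0.0000 → 0.0000 [wait]  node(5,5) S=143.2026 payoff=0.0000 vs cont=0.0000 → 0.0000 [wait]  ⇒ S*(5)=42.1699
t_4: node(4,0) S=47.6538 payoff=20.8162 vs cont=20.8644 → 20.8644 [wait]  node(4,1) S=60.8537 payoff=7.6163 vs cont=10.6263 → 10.6263 [wait]  node(4,2) S=77.7100 payoff=0.0000 vs cont=3.4794 → 3.4794 [wait]  node(4,3) S=99.2354 payoff=0.0000 vs cont=0.5310 → 0.5310 [wait]  node(4,4) S=126.7232 payoff=0.0000 vs cont=0.0000 → 0.0000 [wait]  ⇒ S*(4)=-
t_3: node(3,0) S=53.8508 payoff=14.6192 vs cont=15.8487 → 15.8487 [wait]  node(3,1) S=68.7673 payoff=0.0000 vs cont=7.1392 → 7.1392 [wait]  node(3,2) S=87.8156 payoff=0.0000 vs cont=2.0441 → 2.0441 [wait]  node(3,3) S=112.1402 payoff=0.0000 vs cont=0.2728 → 0.2728 [wait]  ⇒ S*(3)=-
t_2: node(2,0) S=60.8537 payoff=7.6163 vs cont=11.5888 → 11.5888 [wait]  node(2,1) S=77.7100 payoff=0.0000 vs cont=4.6548 → 4.6548 [wait]  node(2,2) S=99.2354 payoff=0.0000 vs cont=1.1820 → 1.1820 [wait]  ⇒ S*(2)=-
t_1: node(1,0) S=68.7673 payoff=0.0000 vs cont=8.2010 → 8.2010 [wait]  node(1,1) S=87.8156 payoff=0.0000 vs cont=2.9622 → 2.9622 [wait]  ⇒ S*(1)=-
t_0: node(0,0) S=77.7100 payoff=0.0000 vs cont=5.6435 → 5.6435 [wait]  ⇒ S*(0)=-

price = 5.6435
boundary = - - - - - 42.1699 47.6538 53.8508 60.8537
tree:
5.6435
8.2010 2.9622
11.5888 4.6548 1.1820
15.8487 7.1392 2.0441 0.2728
20.8644 10.6263 3.4794 0.5310 0.0000
26.3001 15.2324 5.8008 1.0334 0.0000 0.0000
31.1529 20.8162 9.4005 2.0110 0.0000 0.0000 0.0000
35.4472 26.3001 14.6192 3.9136 0.0000 0.0000 0.0000 0.0000
39.2474 31.1529 20.8162 7.6163 0.0000 0.0000 0.0000 0.0000 0.0000
42.6103 35.4472 26.3001 14.6192 0.0000 0.0000 0.0000 0.0000 0.0000 0.0000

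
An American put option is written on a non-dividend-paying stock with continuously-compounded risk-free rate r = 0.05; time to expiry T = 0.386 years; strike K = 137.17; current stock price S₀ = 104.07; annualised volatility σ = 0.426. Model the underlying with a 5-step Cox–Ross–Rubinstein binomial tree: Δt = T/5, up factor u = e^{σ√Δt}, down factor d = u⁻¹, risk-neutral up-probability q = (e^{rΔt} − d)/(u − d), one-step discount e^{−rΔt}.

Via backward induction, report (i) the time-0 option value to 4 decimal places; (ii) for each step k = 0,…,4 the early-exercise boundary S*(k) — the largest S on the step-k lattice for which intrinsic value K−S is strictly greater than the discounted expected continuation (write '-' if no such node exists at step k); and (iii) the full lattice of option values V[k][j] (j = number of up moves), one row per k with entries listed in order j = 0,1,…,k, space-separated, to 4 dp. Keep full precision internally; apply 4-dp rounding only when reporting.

Δt=0.07720, u=1.12565, d=0.88837, q=0.48674, disc=e^(-rΔt)=0.99615
k=5 terminal: V=max(K-S,0) → 79.5859 64.2055 44.7170 20.0233 0.0000 0.0000
k=4: j=0 S=64.8197 intr=72.3503 cont=71.8219 V=72.3503[EX]; j=1 S=82.1327 intr=55.0373 cont=54.5088 V=55.0373[EX]; j=2 S=104.0700 intr=33.1000 cont=32.5715 V=33.1000[EX]; j=3 S=131.8666 intr=5.3034 cont=10.2375 V=10.2375[hold]; j=4 S=167.0876 intr=0.0000 cont=0.0000 V=0.0000[hold]  S*(4)=104.0700
k=3: j=0 S=72.9645 intr=64.2055 cont=63.6771 V=64.2055[EX]; j=1 S=92.4530 intr=44.7170 cont=44.1886 V=44.7170[EX]; j=2 S=117.1467 intr=20.0233 cont=21.8872 V=21.8872[hold]; j=3 S=148.4361 intr=0.0000 cont=5.2342 V=5.2342[hold]  S*(3)=92.4530
k=2: j=0 S=82.1327 intr=55.0373 cont=54.5088 V=55.0373[EX]; j=1 S=104.0700 intr=33.1000 cont=33.4753 V=33.4753[hold]; j=2 S=131.8666 intr=5.3034 cont=13.7284 V=13.7284[hold]  S*(2)=82.1327
k=1: j=0 S=92.4530 intr=44.7170 cont=44.3705 V=44.7170[EX]; j=1 S=117.1467 intr=20.0233 cont=23.7717 V=23.7717[hold]  S*(1)=92.4530
k=0: j=0 S=104.0700 intr=33.1000 cont=34.3890 V=34.3890[hold]  S*(0)=-

price = 34.3890
boundary = - 92.4530 82.1327 92.4530 104.0700
tree:
34.3890
44.7170 23.7717
55.0373 33.4753 13.7284
64.2055 44.7170 21.8872 5.2342
72.3503 55.0373 33.1000 10.2375 0.0000
79.5859 64.2055 44.7170 20.0233 0.0000 0.0000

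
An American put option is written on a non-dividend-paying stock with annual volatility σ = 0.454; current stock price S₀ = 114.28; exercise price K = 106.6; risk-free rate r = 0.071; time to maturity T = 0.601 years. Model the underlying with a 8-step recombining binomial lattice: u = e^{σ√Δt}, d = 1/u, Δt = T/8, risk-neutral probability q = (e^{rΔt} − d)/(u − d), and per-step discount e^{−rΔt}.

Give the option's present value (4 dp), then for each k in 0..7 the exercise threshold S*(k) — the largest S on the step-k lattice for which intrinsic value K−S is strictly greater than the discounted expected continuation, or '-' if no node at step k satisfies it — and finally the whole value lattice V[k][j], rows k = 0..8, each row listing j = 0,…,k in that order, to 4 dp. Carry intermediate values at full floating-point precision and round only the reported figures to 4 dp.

price = 10.3123
boundary = - - - - 69.4707 78.6763 69.4707 78.6763
tree:
10.3123
14.9367 5.6186
20.9888 8.8097 2.3632
28.4767 13.4355 4.0983 0.5857
37.1293 19.7947 6.9729 1.1555 0.0000
45.2578 27.9237 11.5621 2.2794 0.0000 0.0000
52.4352 37.1293 18.4817 4.4966 0.0000 0.0000 0.0000
58.7728 45.2578 27.9237 8.8703 0.0000 0.0000 0.0000 0.0000
64.3688 52.4352 37.1293 17.4983 0.0000 0.0000 0.0000 0.0000 0.0000

Δt=0.07512  u=1.13251  d=0.88299  q=0.49036  discount=0.99468
step 8 (expiry): payoffs max(K−S,0) = 64.3688 52.4352 37.1293 17.4983 0.0000 0.0000 0.0000 0.0000 0.0000
step 7: (k=7,j=0): S=47.8272, (K−S)⁺=58.7728, hold=58.2057 ⇒ V=58.7728 exercise | (k=7,j=1): S=61.3422, (K−S)⁺=45.2578, hold=44.6907 ⇒ V=45.2578 exercise | (k=7,j=2): S=78.6763, (K−S)⁺=27.9237, hold=27.3566 ⇒ V=27.9237 exercise | (k=7,j=3): S=100.9086, (K−S)⁺=5.6914, hold=8.8703 ⇒ V=8.8703 continue | (k=7,j=4): S=129.4233, (K−S)⁺=0.0000, hold=0.0000 ⇒ V=0.0000 continue | (k=7,j=5): S=165.9956, (K−S)⁺=0.0000, hold=0.0000 ⇒ V=0.0000 continue | (k=7,j=6): S=212.9025, (K−S)⁺=0.0000, hold=0.0000 ⇒ V=0.0000 continue | (k=7,j=7): S=273.0644, (K−S)⁺=0.0000, hold=0.0000 ⇒ V=0.0000 continue  boundary S*=78.6763
step 6: (k=6,j=0): S=54.1648, (K−S)⁺=52.4352, hold=51.8681 ⇒ V=52.4352 exercise | (k=6,j=1): S=69.4707, (K−S)⁺=37.1293, hold=36.5622 ⇒ V=37.1293 exercise | (k=6,j=2): S=89.1017, (K−S)⁺=17.4983, hold=18.4817 ⇒ V=18.4817 continue | (k=6,j=3): S=114.2800, (K−S)⁺=0.0000, hold=4.4966 ⇒ V=4.4966 continue | (k=6,j=4): S=146.5732, (K−S)⁺=0.0000, hold=0.0000 ⇒ V=0.0000 continue | (k=6,j=5): S=187.9917, (K−S)⁺=0.0000, hold=0.0000 ⇒ V=0.0000 continue | (k=6,j=6): S=241.1143, (K−S)⁺=0.0000, hold=0.0000 ⇒ V=0.0000 continue  boundary S*=69.4707
step 5: (k=5,j=0): S=61.3422, (K−S)⁺=45.2578, hold=44.6907 ⇒ V=45.2578 exercise | (k=5,j=1): S=78.6763, (K−S)⁺=27.9237, hold=27.8363 ⇒ V=27.9237 exercise | (k=5,j=2): S=100.9086, (K−S)⁺=5.6914, hold=11.5621 ⇒ V=11.5621 continue | (k=5,j=3): S=129.4233, (K−S)⁺=0.0000, hold=2.2794 ⇒ V=2.2794 continue | (k=5,j=4): S=165.9956, (K−S)⁺=0.0000, hold=0.0000 ⇒ V=0.0000 continue | (k=5,j=5): S=212.9025, (K−S)⁺=0.0000, hold=0.0000 ⇒ V=0.0000 continue  boundary S*=78.6763
step 4: (k=4,j=0): S=69.4707, (K−S)⁺=37.1293, hold=36.5622 ⇒ V=37.1293 exercise | (k=4,j=1): S=89.1017, (K−S)⁺=17.4983, hold=19.7947 ⇒ V=19.7947 continue | (k=4,j=2): S=114.2800, (K−S)⁺=0.0000, hold=6.9729 ⇒ V=6.9729 continue | (k=4,j=3): S=146.5732, (K−S)⁺=0.0000, hold=1.1555 ⇒ V=1.1555 continue | (k=4,j=4): S=187.9917, (K−S)⁺=0.0000, hold=0.0000 ⇒ V=0.0000 continue  boundary S*=69.4707
step 3: (k=3,j=0): S=78.6763, (K−S)⁺=27.9237, hold=28.4767 ⇒ V=28.4767 continue | (k=3,j=1): S=100.9086, (K−S)⁺=5.6914, hold=13.4355 ⇒ V=13.4355 continue | (k=3,j=2): S=129.4233, (K−S)⁺=0.0000, hold=4.0983 ⇒ V=4.0983 continue | (k=3,j=3): S=165.9956, (K−S)⁺=0.0000, hold=0.5857 ⇒ V=0.5857 continue  boundary S*=-
step 2: (k=2,j=0): S=89.1017, (K−S)⁺=17.4983, hold=20.9888 ⇒ V=20.9888 continue | (k=2,j=1): S=114.2800, (K−S)⁺=0.0000, hold=8.8097 ⇒ V=8.8097 continue | (k=2,j=2): S=146.5732, (K−S)⁺=0.0000, hold=2.3632 ⇒ V=2.3632 continue  boundary S*=-
step 1: (k=1,j=0): S=100.9086, (K−S)⁺=5.6914, hold=14.9367 ⇒ V=14.9367 continue | (k=1,j=1): S=129.4233, (K−S)⁺=0.0000, hold=5.6186 ⇒ V=5.6186 continue  boundary S*=-
step 0: (k=0,j=0): S=114.2800, (K−S)⁺=0.0000, hold=10.3123 ⇒ V=10.3123 continue  boundary S*=-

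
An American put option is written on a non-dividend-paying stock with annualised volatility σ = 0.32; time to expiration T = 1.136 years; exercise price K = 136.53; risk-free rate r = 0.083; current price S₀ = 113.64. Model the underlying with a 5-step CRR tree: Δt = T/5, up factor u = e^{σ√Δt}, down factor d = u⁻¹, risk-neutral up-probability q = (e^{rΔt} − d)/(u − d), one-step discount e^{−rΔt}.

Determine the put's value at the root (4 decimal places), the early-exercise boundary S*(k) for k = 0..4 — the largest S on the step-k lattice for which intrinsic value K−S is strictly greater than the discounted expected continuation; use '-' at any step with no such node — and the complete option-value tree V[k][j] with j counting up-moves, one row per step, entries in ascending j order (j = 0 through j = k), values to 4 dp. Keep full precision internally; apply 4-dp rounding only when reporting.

Δt=0.22720  u=1.16478  d=0.85853  q=0.52410  discount=0.98132
step 5 (expiry): payoffs max(K−S,0) = 83.5249 64.6177 38.9663 4.1647 0.0000 0.0000
step 4: (k=4,j=0): S=61.7391, (K−S)⁺=74.7909, hold=72.2404 ⇒ V=74.7909 exercise | (k=4,j=1): S=83.7617, (K−S)⁺=52.7683, hold=50.2178 ⇒ V=52.7683 exercise | (k=4,j=2): S=113.6400, (K−S)⁺=22.8900, hold=20.3395 ⇒ V=22.8900 exercise | (k=4,j=3): S=154.1760, (K−S)⁺=0.0000, hold=1.9450 ⇒ V=1.9450 continue | (k=4,j=4): S=209.1714, (K−S)⁺=0.0000, hold=0.0000 ⇒ V=0.0000 continue  boundary S*=113.6400
step 3: (k=3,j=0): S=71.9123, (K−S)⁺=64.6177, hold=62.0672 ⇒ V=64.6177 exercise | (k=3,j=1): S=97.5637, (K−S)⁺=38.9663, hold=36.4158 ⇒ V=38.9663 exercise | (k=3,j=2): S=132.3653, (K−S)⁺=4.1647, hold=11.6901 ⇒ V=11.6901 continue | (k=3,j=3): S=179.5806, (K−S)⁺=0.0000, hold=0.9083 ⇒ V=0.9083 continue  boundary S*=97.5637
step 2: (k=2,j=0): S=83.7617, (K−S)⁺=52.7683, hold=50.2178 ⇒ V=52.7683 exercise | (k=2,j=1): S=113.6400, (K−S)⁺=22.8900, hold=24.2099 ⇒ V=24.2099 continue | (k=2,j=2): S=154.1760, (K−S)⁺=0.0000, hold=5.9265 ⇒ V=5.9265 continue  boundary S*=83.7617
step 1: (k=1,j=0): S=97.5637, (K−S)⁺=38.9663, hold=37.0946 ⇒ V=38.9663 exercise | (k=1,j=1): S=132.3653, (K−S)⁺=4.1647, hold=14.3543 ⇒ V=14.3543 continue  boundary S*=97.5637
step 0: (k=0,j=0): S=113.6400, (K−S)⁺=22.8900, hold=25.5801 ⇒ V=25.5801 continue  boundary S*=-

price = 25.5801
boundary = - 97.5637 83.7617 97.5637 113.6400
tree:
25.5801
38.9663 14.3543
52.7683 24.2099 5.9265
64.6177 38.9663 11.6901 0.9083
74.7909 52.7683 22.8900 1.9450 0.0000
83.5249 64.6177 38.9663 4.1647 0.0000 0.0000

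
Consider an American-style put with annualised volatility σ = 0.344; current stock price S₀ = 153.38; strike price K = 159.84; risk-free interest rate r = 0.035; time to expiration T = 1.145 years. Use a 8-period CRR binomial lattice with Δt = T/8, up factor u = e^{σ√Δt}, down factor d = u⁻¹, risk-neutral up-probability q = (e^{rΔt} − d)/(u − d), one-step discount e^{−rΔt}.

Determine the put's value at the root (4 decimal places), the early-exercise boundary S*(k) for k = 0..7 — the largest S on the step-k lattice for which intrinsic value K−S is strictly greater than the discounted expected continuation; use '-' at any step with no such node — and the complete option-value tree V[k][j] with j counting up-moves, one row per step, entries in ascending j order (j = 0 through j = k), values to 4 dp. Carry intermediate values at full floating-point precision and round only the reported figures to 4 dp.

Δt=0.14313, u=1.13899, d=0.87797, q=0.48675, disc=e^(-rΔt)=0.99500
k=8 terminal: V=max(K-S,0) → 105.6885 89.5894 68.7041 41.6096 6.4600 0.0000 0.0000 0.0000 0.0000
k=7: j=0 S=61.6780 intr=98.1620 cont=97.3633 V=98.1620[EX]; j=1 S=80.0147 intr=79.8253 cont=79.0266 V=79.8253[EX]; j=2 S=103.8029 intr=56.0371 cont=55.2384 V=56.0371[EX]; j=3 S=134.6632 intr=25.1768 cont=24.3781 V=25.1768[EX]; j=4 S=174.6982 intr=0.0000 cont=3.2990 V=3.2990[hold]; j=5 S=226.6356 intr=0.0000 cont=0.0000 V=0.0000[hold]; j=6 S=294.0138 intr=0.0000 cont=0.0000 V=0.0000[hold]; j=7 S=381.4233 intr=0.0000 cont=0.0000 V=0.0000[hold]  S*(7)=134.6632
k=6: j=0 S=70.2506 intr=89.5894 cont=88.7907 V=89.5894[EX]; j=1 S=91.1359 intr=68.7041 cont=67.9054 V=68.7041[EX]; j=2 S=118.2304 intr=41.6096 cont=40.8109 V=41.6096[EX]; j=3 S=153.3800 intr=6.4600 cont=14.4552 V=14.4552[hold]; j=4 S=198.9795 intr=0.0000 cont=1.6848 V=1.6848[hold]; j=5 S=258.1356 intr=0.0000 cont=0.0000 V=0.0000[hold]; j=6 S=334.8786 intr=0.0000 cont=0.0000 V=0.0000[hold]  S*(6)=118.2304
k=5: j=0 S=80.0147 intr=79.8253 cont=79.0266 V=79.8253[EX]; j=1 S=103.8029 intr=56.0371 cont=55.2384 V=56.0371[EX]; j=2 S=134.6632 intr=25.1768 cont=28.2503 V=28.2503[hold]; j=3 S=174.6982 intr=0.0000 cont=8.1980 V=8.1980[hold]; j=4 S=226.6356 intr=0.0000 cont=0.8604 V=0.8604[hold]; j=5 S=294.0138 intr=0.0000 cont=0.0000 V=0.0000[hold]  S*(5)=103.8029
k=4: j=0 S=91.1359 intr=68.7041 cont=67.9054 V=68.7041[EX]; j=1 S=118.2304 intr=41.6096 cont=42.2995 V=42.2995[hold]; j=2 S=153.3800 intr=6.4600 cont=18.3975 V=18.3975[hold]; j=3 S=198.9795 intr=0.0000 cont=4.6033 V=4.6033[hold]; j=4 S=258.1356 intr=0.0000 cont=0.4394 V=0.4394[hold]  S*(4)=91.1359
k=3: j=0 S=103.8029 intr=56.0371 cont=55.5725 V=56.0371[EX]; j=1 S=134.6632 intr=25.1768 cont=30.5119 V=30.5119[hold]; j=2 S=174.6982 intr=0.0000 cont=11.6248 V=11.6248[hold]; j=3 S=226.6356 intr=0.0000 cont=2.5636 V=2.5636[hold]  S*(3)=103.8029
k=2: j=0 S=118.2304 intr=41.6096 cont=43.3948 V=43.3948[hold]; j=1 S=153.3800 intr=6.4600 cont=21.2121 V=21.2121[hold]; j=2 S=198.9795 intr=0.0000 cont=7.1782 V=7.1782[hold]  S*(2)=-
k=1: j=0 S=134.6632 intr=25.1768 cont=32.4345 V=32.4345[hold]; j=1 S=174.6982 intr=0.0000 cont=14.3092 V=14.3092[hold]  S*(1)=-
k=0: j=0 S=153.3800 intr=6.4600 cont=23.4940 V=23.4940[hold]  S*(0)=-

price = 23.4940
boundary = - - - 103.8029 91.1359 103.8029 118.2304 134.6632
tree:
23.4940
32.4345 14.3092
43.3948 21.2121 7.1782
56.0371 30.5119 11.6248 2.5636
68.7041 42.2995 18.3975 4.6033 0.4394
79.8253 56.0371 28.2503 8.1980 0.8604 0.0000
89.5894 68.7041 41.6096 14.4552 1.6848 0.0000 0.0000
98.1620 79.8253 56.0371 25.1768 3.2990 0.0000 0.0000 0.0000
105.6885 89.5894 68.7041 41.6096 6.4600 0.0000 0.0000 0.0000 0.0000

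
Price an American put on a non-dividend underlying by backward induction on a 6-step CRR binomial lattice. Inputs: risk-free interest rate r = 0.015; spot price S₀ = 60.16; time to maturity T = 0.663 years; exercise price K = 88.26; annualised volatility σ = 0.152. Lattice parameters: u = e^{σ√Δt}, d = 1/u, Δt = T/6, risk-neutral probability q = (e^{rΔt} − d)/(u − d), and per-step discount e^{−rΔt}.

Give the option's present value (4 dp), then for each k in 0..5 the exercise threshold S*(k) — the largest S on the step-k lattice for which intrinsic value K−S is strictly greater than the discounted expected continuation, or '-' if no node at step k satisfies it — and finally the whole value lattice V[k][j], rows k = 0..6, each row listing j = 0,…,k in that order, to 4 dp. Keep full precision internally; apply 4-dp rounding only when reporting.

price = 28.1000
boundary = 60.1600 63.2778 66.5572 70.0066 73.6347 77.4508
tree:
28.1000
31.0642 24.9822
33.8823 28.1000 21.7028
36.5616 31.0642 24.9822 18.2534
39.1089 33.8823 28.1000 21.7028 14.6253
41.5307 36.5616 31.0642 24.9822 18.2534 10.8092
43.8331 39.1089 33.8823 28.1000 21.7028 14.6253 6.7952

Δt=0.11050  u=1.05183  d=0.95073  q=0.50378  discount=0.99834
step 6 (expiry): payoffs max(K−S,0) = 43.8331 39.1089 33.8823 28.1000 21.7028 14.6253 6.7952
step 5: (k=5,j=0): S=46.7293, (K−S)⁺=41.5307, hold=41.3845 ⇒ V=41.5307 exercise | (k=5,j=1): S=51.6984, (K−S)⁺=36.5616, hold=36.4155 ⇒ V=36.5616 exercise | (k=5,j=2): S=57.1958, (K−S)⁺=31.0642, hold=30.9180 ⇒ V=31.0642 exercise | (k=5,j=3): S=63.2778, (K−S)⁺=24.9822, hold=24.8360 ⇒ V=24.9822 exercise | (k=5,j=4): S=70.0066, (K−S)⁺=18.2534, hold=18.1073 ⇒ V=18.2534 exercise | (k=5,j=5): S=77.4508, (K−S)⁺=10.8092, hold=10.6630 ⇒ V=10.8092 exercise  boundary S*=77.4508
step 4: (k=4,j=0): S=49.1511, (K−S)⁺=39.1089, hold=38.9627 ⇒ V=39.1089 exercise | (k=4,j=1): S=54.3777, (K−S)⁺=33.8823, hold=33.7362 ⇒ V=33.8823 exercise | (k=4,j=2): S=60.1600, (K−S)⁺=28.1000, hold=27.9538 ⇒ V=28.1000 exercise | (k=4,j=3): S=66.5572, (K−S)⁺=21.7028, hold=21.5566 ⇒ V=21.7028 exercise | (k=4,j=4): S=73.6347, (K−S)⁺=14.6253, hold=14.4791 ⇒ V=14.6253 exercise  boundary S*=73.6347
step 3: (k=3,j=0): S=51.6984, (K−S)⁺=36.5616, hold=36.4155 ⇒ V=36.5616 exercise | (k=3,j=1): S=57.1958, (K−S)⁺=31.0642, hold=30.9180 ⇒ V=31.0642 exercise | (k=3,j=2): S=63.2778, (K−S)⁺=24.9822, hold=24.8360 ⇒ V=24.9822 exercise | (k=3,j=3): S=70.0066, (K−S)⁺=18.2534, hold=18.1073 ⇒ V=18.2534 exercise  boundary S*=70.0066
step 2: (k=2,j=0): S=54.3777, (K−S)⁺=33.8823, hold=33.7362 ⇒ V=33.8823 exercise | (k=2,j=1): S=60.1600, (K−S)⁺=28.1000, hold=27.9538 ⇒ V=28.1000 exercise | (k=2,j=2): S=66.5572, (K−S)⁺=21.7028, hold=21.5566 ⇒ V=21.7028 exercise  boundary S*=66.5572
step 1: (k=1,j=0): S=57.1958, (K−S)⁺=31.0642, hold=30.9180 ⇒ V=31.0642 exercise | (k=1,j=1): S=63.2778, (K−S)⁺=24.9822, hold=24.8360 ⇒ V=24.9822 exercise  boundary S*=63.2778
step 0: (k=0,j=0): S=60.1600, (K−S)⁺=28.1000, hold=27.9538 ⇒ V=28.1000 exercise  boundary S*=60.1600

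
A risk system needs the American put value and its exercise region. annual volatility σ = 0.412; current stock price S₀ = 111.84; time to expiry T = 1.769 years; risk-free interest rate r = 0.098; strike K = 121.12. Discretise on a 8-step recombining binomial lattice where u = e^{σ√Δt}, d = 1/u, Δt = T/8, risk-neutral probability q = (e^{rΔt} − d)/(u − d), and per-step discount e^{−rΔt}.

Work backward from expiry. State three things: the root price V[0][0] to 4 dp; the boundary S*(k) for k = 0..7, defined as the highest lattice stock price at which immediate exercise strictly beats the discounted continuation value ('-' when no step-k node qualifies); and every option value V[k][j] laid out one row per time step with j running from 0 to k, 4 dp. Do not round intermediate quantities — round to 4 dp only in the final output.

price = 22.0343
boundary = - - 75.9133 62.5429 75.9133 62.5429 75.9133 92.1420
tree:
22.0343
32.0289 13.3010
45.2067 20.6426 6.7614
58.5771 31.0919 11.4088 2.5503
69.5925 45.2067 18.7573 4.7810 0.4990
78.6679 58.5771 29.8087 8.8588 1.0363 0.0000
86.1449 69.5925 45.2067 16.1754 2.1519 0.0000 0.0000
92.3049 78.6679 58.5771 28.9780 4.4688 0.0000 0.0000 0.0000
97.3800 86.1449 69.5925 45.2067 9.2800 0.0000 0.0000 0.0000 0.0000

Δt=0.22112  u=1.21378  d=0.82387  q=0.50790  discount=0.97856
step 8 (expiry): payoffs max(K−S,0) = 97.3800 86.1449 69.5925 45.2067 9.2800 0.0000 0.0000 0.0000 0.0000
step 7: (k=7,j=0): S=28.8151, (K−S)⁺=92.3049, hold=89.7084 ⇒ V=92.3049 exercise | (k=7,j=1): S=42.4521, (K−S)⁺=78.6679, hold=76.0714 ⇒ V=78.6679 exercise | (k=7,j=2): S=62.5429, (K−S)⁺=58.5771, hold=55.9806 ⇒ V=58.5771 exercise | (k=7,j=3): S=92.1420, (K−S)⁺=28.9780, hold=26.3816 ⇒ V=28.9780 exercise | (k=7,j=4): S=135.7490, (K−S)⁺=0.0000, hold=4.4688 ⇒ V=4.4688 continue | (k=7,j=5): S=199.9935, (K−S)⁺=0.0000, hold=0.0000 ⇒ V=0.0000 continue | (k=7,j=6): S=294.6423, (K−S)⁺=0.0000, hold=0.0000 ⇒ V=0.0000 continue | (k=7,j=7): S=434.0846, (K−S)⁺=0.0000, hold=0.0000 ⇒ V=0.0000 continue  boundary S*=92.1420
step 6: (k=6,j=0): S=34.9751, (K−S)⁺=86.1449, hold=83.5484 ⇒ V=86.1449 exercise | (k=6,j=1): S=51.5275, (K−S)⁺=69.5925, hold=66.9961 ⇒ V=69.5925 exercise | (k=6,j=2): S=75.9133, (K−S)⁺=45.2067, hold=42.6102 ⇒ V=45.2067 exercise | (k=6,j=3): S=111.8400, (K−S)⁺=9.2800, hold=16.1754 ⇒ V=16.1754 continue | (k=6,j=4): S=164.7693, (K−S)⁺=0.0000, hold=2.1519 ⇒ V=2.1519 continue | (k=6,j=5): S=242.7479, (K−S)⁺=0.0000, hold=0.0000 ⇒ V=0.0000 continue | (k=6,j=6): S=357.6307, (K−S)⁺=0.0000, hold=0.0000 ⇒ V=0.0000 continue  boundary S*=75.9133
step 5: (k=5,j=0): S=42.4521, (K−S)⁺=78.6679, hold=76.0714 ⇒ V=78.6679 exercise | (k=5,j=1): S=62.5429, (K−S)⁺=58.5771, hold=55.9806 ⇒ V=58.5771 exercise | (k=5,j=2): S=92.1420, (K−S)⁺=28.9780, hold=29.8087 ⇒ V=29.8087 continue | (k=5,j=3): S=135.7490, (K−S)⁺=0.0000, hold=8.8588 ⇒ V=8.8588 continue | (k=5,j=4): S=199.9935, (K−S)⁺=0.0000, hold=1.0363 ⇒ V=1.0363 continue | (k=5,j=5): S=294.6423, (K−S)⁺=0.0000, hold=0.0000 ⇒ V=0.0000 continue  boundary S*=62.5429
step 4: (k=4,j=0): S=51.5275, (K−S)⁺=69.5925, hold=66.9961 ⇒ V=69.5925 exercise | (k=4,j=1): S=75.9133, (K−S)⁺=45.2067, hold=43.0231 ⇒ V=45.2067 exercise | (k=4,j=2): S=111.8400, (K−S)⁺=9.2800, hold=18.7573 ⇒ V=18.7573 continue | (k=4,j=3): S=164.7693, (K−S)⁺=0.0000, hold=4.7810 ⇒ V=4.7810 continue | (k=4,j=4): S=242.7479, (K−S)⁺=0.0000, hold=0.4990 ⇒ V=0.4990 continue  boundary S*=75.9133
step 3: (k=3,j=0): S=62.5429, (K−S)⁺=58.5771, hold=55.9806 ⇒ V=58.5771 exercise | (k=3,j=1): S=92.1420, (K−S)⁺=28.9780, hold=31.0919 ⇒ V=31.0919 continue | (k=3,j=2): S=135.7490, (K−S)⁺=0.0000, hold=11.4088 ⇒ V=11.4088 continue | (k=3,j=3): S=199.9935, (K−S)⁺=0.0000, hold=2.5503 ⇒ V=2.5503 continue  boundary S*=62.5429
step 2: (k=2,j=0): S=75.9133, (K−S)⁺=45.2067, hold=43.6608 ⇒ V=45.2067 exercise | (k=2,j=1): S=111.8400, (K−S)⁺=9.2800, hold=20.6426 ⇒ V=20.6426 continue | (k=2,j=2): S=164.7693, (K−S)⁺=0.0000, hold=6.7614 ⇒ V=6.7614 continue  boundary S*=75.9133
step 1: (k=1,j=0): S=92.1420, (K−S)⁺=28.9780, hold=32.0289 ⇒ V=32.0289 continue | (k=1,j=1): S=135.7490, (K−S)⁺=0.0000, hold=13.3010 ⇒ V=13.3010 continue  boundary S*=-
step 0: (k=0,j=0): S=111.8400, (K−S)⁺=9.2800, hold=22.0343 ⇒ V=22.0343 continue  boundary S*=-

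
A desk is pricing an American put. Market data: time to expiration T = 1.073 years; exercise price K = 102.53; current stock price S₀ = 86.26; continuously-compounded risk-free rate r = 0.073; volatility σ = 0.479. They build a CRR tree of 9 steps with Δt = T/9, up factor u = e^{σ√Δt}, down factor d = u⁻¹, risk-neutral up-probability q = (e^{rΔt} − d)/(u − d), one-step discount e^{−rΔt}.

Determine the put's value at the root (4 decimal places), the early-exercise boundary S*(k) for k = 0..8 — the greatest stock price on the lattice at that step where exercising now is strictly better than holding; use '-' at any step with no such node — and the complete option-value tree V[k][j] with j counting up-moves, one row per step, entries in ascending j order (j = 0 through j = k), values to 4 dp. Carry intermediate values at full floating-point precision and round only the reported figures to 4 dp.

Δt=0.11922, u=1.17986, d=0.84756, q=0.48505, disc=e^(-rΔt)=0.99133
k=9 terminal: V=max(K-S,0) → 83.0607 75.4276 64.8018 50.0102 29.4193 0.7557 0.0000 0.0000 0.0000 0.0000
k=8: j=0 S=22.9710 intr=79.5590 cont=78.6706 V=79.5590[EX]; j=1 S=31.9769 intr=70.5531 cont=69.6646 V=70.5531[EX]; j=2 S=44.5138 intr=58.0162 cont=57.1278 V=58.0162[EX]; j=3 S=61.9658 intr=40.5642 cont=39.6758 V=40.5642[EX]; j=4 S=86.2600 intr=16.2700 cont=15.3815 V=16.2700[EX]; j=5 S=120.0790 intr=0.0000 cont=0.3858 V=0.3858[hold]; j=6 S=167.1570 intr=0.0000 cont=0.0000 V=0.0000[hold]; j=7 S=232.6923 intr=0.0000 cont=0.0000 V=0.0000[hold]; j=8 S=323.9214 intr=0.0000 cont=0.0000 V=0.0000[hold]  S*(8)=86.2600
k=7: j=0 S=27.1024 intr=75.4276 cont=74.5391 V=75.4276[EX]; j=1 S=37.7282 intr=64.8018 cont=63.9134 V=64.8018[EX]; j=2 S=52.5198 intr=50.0102 cont=49.1217 V=50.0102[EX]; j=3 S=73.1107 intr=29.4193 cont=28.5309 V=29.4193[EX]; j=4 S=101.7743 intr=0.7557 cont=8.4911 V=8.4911[hold]; j=5 S=141.6758 intr=0.0000 cont=0.1969 V=0.1969[hold]; j=6 S=197.2211 intr=0.0000 cont=0.0000 V=0.0000[hold]; j=7 S=274.5433 intr=0.0000 cont=0.0000 V=0.0000[hold]  S*(7)=73.1107
k=6: j=0 S=31.9769 intr=70.5531 cont=69.6646 V=70.5531[EX]; j=1 S=44.5138 intr=58.0162 cont=57.1278 V=58.0162[EX]; j=2 S=61.9658 intr=40.5642 cont=39.6758 V=40.5642[EX]; j=3 S=86.2600 intr=16.2700 cont=19.1011 V=19.1011[hold]; j=4 S=120.0790 intr=0.0000 cont=4.4293 V=4.4293[hold]; j=5 S=167.1570 intr=0.0000 cont=0.1005 V=0.1005[hold]; j=6 S=232.6923 intr=0.0000 cont=0.0000 V=0.0000[hold]  S*(6)=61.9658
k=5: j=0 S=37.7282 intr=64.8018 cont=63.9134 V=64.8018[EX]; j=1 S=52.5198 intr=50.0102 cont=49.1217 V=50.0102[EX]; j=2 S=73.1107 intr=29.4193 cont=29.8922 V=29.8922[hold]; j=3 S=101.7743 intr=0.7557 cont=11.8807 V=11.8807[hold]; j=4 S=141.6758 intr=0.0000 cont=2.3094 V=2.3094[hold]; j=5 S=197.2211 intr=0.0000 cont=0.0513 V=0.0513[hold]  S*(5)=52.5198
k=4: j=0 S=44.5138 intr=58.0162 cont=57.1278 V=58.0162[EX]; j=1 S=61.9658 intr=40.5642 cont=39.9031 V=40.5642[EX]; j=2 S=86.2600 intr=16.2700 cont=20.9723 V=20.9723[hold]; j=3 S=120.0790 intr=0.0000 cont=7.1754 V=7.1754[hold]; j=4 S=167.1570 intr=0.0000 cont=1.2036 V=1.2036[hold]  S*(4)=61.9658
k=3: j=0 S=52.5198 intr=50.0102 cont=49.1217 V=50.0102[EX]; j=1 S=73.1107 intr=29.4193 cont=30.7920 V=30.7920[hold]; j=2 S=101.7743 intr=0.7557 cont=14.1564 V=14.1564[hold]; j=3 S=141.6758 intr=0.0000 cont=4.2417 V=4.2417[hold]  S*(3)=52.5198
k=2: j=0 S=61.9658 intr=40.5642 cont=40.3358 V=40.5642[EX]; j=1 S=86.2600 intr=16.2700 cont=22.5260 V=22.5260[hold]; j=2 S=120.0790 intr=0.0000 cont=9.2662 V=9.2662[hold]  S*(2)=61.9658
k=1: j=0 S=73.1107 intr=29.4193 cont=31.5390 V=31.5390[hold]; j=1 S=101.7743 intr=0.7557 cont=15.9548 V=15.9548[hold]  S*(1)=-
k=0: j=0 S=86.2600 intr=16.2700 cont=23.7721 V=23.7721[hold]  S*(0)=-

price = 23.7721
boundary = - - 61.9658 52.5198 61.9658 52.5198 61.9658 73.1107 86.2600
tree:
23.7721
31.5390 15.9548
40.5642 22.5260 9.2662
50.0102 30.7920 14.1564 4.2417
58.0162 40.5642 20.9723 7.1754 1.2036
64.8018 50.0102 29.8922 11.8807 2.3094 0.0513
70.5531 58.0162 40.5642 19.1011 4.4293 0.1005 0.0000
75.4276 64.8018 50.0102 29.4193 8.4911 0.1969 0.0000 0.0000
79.5590 70.5531 58.0162 40.5642 16.2700 0.3858 0.0000 0.0000 0.0000
83.0607 75.4276 64.8018 50.0102 29.4193 0.7557 0.0000 0.0000 0.0000 0.0000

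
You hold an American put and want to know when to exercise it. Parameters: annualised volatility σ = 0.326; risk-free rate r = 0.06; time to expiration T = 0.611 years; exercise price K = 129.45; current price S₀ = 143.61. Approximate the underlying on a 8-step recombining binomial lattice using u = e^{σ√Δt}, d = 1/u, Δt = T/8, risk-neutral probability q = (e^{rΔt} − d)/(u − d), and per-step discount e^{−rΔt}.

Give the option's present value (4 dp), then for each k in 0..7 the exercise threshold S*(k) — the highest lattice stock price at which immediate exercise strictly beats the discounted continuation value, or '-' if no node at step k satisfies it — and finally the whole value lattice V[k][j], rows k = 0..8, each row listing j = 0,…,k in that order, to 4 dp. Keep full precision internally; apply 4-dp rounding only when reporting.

params: Δt=0.07637 u=1.09428 d=0.91385 q=0.50295 e^(-rΔt)=0.99543
t_8 payoffs: 59.5997 45.8084 29.2941 9.5193 0.0000 0.0000 0.0000 0.0000 0.0000
t_7: node(7,0) S=76.4355 payoff=53.0145 vs cont=52.4227 → 53.0145 [stop]  node(7,1) S=91.5270 payoff=37.9230 vs cont=37.3311 → 37.9230 [stop]  node(7,2) S=109.5982 payoff=19.8518 vs cont=19.2600 → 19.8518 [stop]  node(7,3) S=131.2374 payoff=0.0000 vs cont=4.7099 → 4.7099 [wait]  node(7,4) S=157.1491 payoff=0.0000 vs cont=0.0000 → 0.0000 [wait]  node(7,5) S=188.1767 payoff=0.0000 vs cont=0.0000 → 0.0000 [wait]  node(7,6) S=225.3306 payoff=0.0000 vs cont=0.0000 → 0.0000 [wait]  node(7,7) S=269.8201 payoff=0.0000 vs cont=0.0000 → 0.0000 [wait]  ⇒ S*(7)=109.5982
t_6: node(6,0) S=83.6416 payoff=45.8084 vs cont=45.2166 → 45.8084 [stop]  node(6,1) S=100.1559 payoff=29.2941 vs cont=28.7023 → 29.2941 [stop]  node(6,2) S=119.9307 payoff=9.5193 vs cont=12.1803 → 12.1803 [wait]  node(6,3) S=143.6100 payoff=0.0000 vs cont=2.3304 → 2.3304 [wait]  node(6,4) S=171.9645 payoff=0.0000 vs cont=0.0000 → 0.0000 [wait]  node(6,5) S=205.9174 payoff=0.0000 vs cont=0.0000 → 0.0000 [wait]  node(6,6) S=246.5740 payoff=0.0000 vs cont=0.0000 → 0.0000 [wait]  ⇒ S*(6)=100.1559
t_5: node(5,0) S=91.5270 payoff=37.9230 vs cont=37.3311 → 37.9230 [stop]  node(5,1) S=109.5982 payoff=19.8518 vs cont=20.5922 → 20.5922 [wait]  node(5,2) S=131.2374 payoff=0.0000 vs cont=7.1933 → 7.1933 [wait]  node(5,3) S=157.1491 payoff=0.0000 vs cont=1.1530 → 1.1530 [wait]  node(5,4) S=188.1767 payoff=0.0000 vs cont=0.0000 → 0.0000 [wait]  node(5,5) S=225.3306 payoff=0.0000 vs cont=0.0000 → 0.0000 [wait]  ⇒ S*(5)=91.5270
t_4: node(4,0) S=100.1559 payoff=29.2941 vs cont=29.0730 → 29.2941 [stop]  node(4,1) S=119.9307 payoff=9.5193 vs cont=13.7899 → 13.7899 [wait]  node(4,2) S=143.6100 payoff=0.0000 vs cont=4.1363 → 4.1363 [wait]  node(4,3) S=171.9645 payoff=0.0000 vs cont=0.5705 → 0.5705 [wait]  node(4,4) S=205.9174 payoff=0.0000 vs cont=0.0000 → 0.0000 [wait]  ⇒ S*(4)=100.1559
t_3: node(3,0) S=109.5982 payoff=19.8518 vs cont=21.3980 → 21.3980 [wait]  node(3,1) S=131.2374 payoff=0.0000 vs cont=8.8938 → 8.8938 [wait]  node(3,2) S=157.1491 payoff=0.0000 vs cont=2.3322 → 2.3322 [wait]  node(3,3) S=188.1767 payoff=0.0000 vs cont=0.2823 → 0.2823 [wait]  ⇒ S*(3)=-
t_2: node(2,0) S=119.9307 payoff=9.5193 vs cont=15.0400 → 15.0400 [wait]  node(2,1) S=143.6100 payoff=0.0000 vs cont=5.5681 → 5.5681 [wait]  node(2,2) S=171.9645 payoff=0.0000 vs cont=1.2952 → 1.2952 [wait]  ⇒ S*(2)=-
t_1: node(1,0) S=131.2374 payoff=0.0000 vs cont=10.2291 → 10.2291 [wait]  node(1,1) S=157.1491 payoff=0.0000 vs cont=3.4034 → 3.4034 [wait]  ⇒ S*(1)=-
t_0: node(0,0) S=143.6100 payoff=0.0000 vs cont=6.7651 → 6.7651 [wait]  ⇒ S*(0)=-

price = 6.7651
boundary = - - - - 100.1559 91.5270 100.1559 109.5982
tree:
6.7651
10.2291 3.4034
15.0400 5.5681 1.2952
21.3980 8.8938 2.3322 0.2823
29.2941 13.7899 4.1363 0.5705 0.0000
37.9230 20.5922 7.1933 1.1530 0.0000 0.0000
45.8084 29.2941 12.1803 2.3304 0.0000 0.0000 0.0000
53.0145 37.9230 19.8518 4.7099 0.0000 0.0000 0.0000 0.0000
59.5997 45.8084 29.2941 9.5193 0.0000 0.0000 0.0000 0.0000 0.0000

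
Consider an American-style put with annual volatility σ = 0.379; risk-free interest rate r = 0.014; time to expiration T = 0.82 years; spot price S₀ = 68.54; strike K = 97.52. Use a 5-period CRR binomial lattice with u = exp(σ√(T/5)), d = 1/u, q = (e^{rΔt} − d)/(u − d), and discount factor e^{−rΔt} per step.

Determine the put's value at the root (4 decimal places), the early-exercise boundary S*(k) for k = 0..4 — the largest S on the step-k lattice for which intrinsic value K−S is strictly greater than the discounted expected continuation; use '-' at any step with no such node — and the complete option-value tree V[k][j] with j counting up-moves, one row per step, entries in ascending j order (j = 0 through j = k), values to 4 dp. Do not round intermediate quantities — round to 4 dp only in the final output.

price = 30.7509
boundary = - - 50.4232 58.7878 68.5400
tree:
30.7509
38.8649 21.7211
47.0968 29.7412 12.7531
54.2713 38.7322 19.7140 4.9396
60.4249 47.0968 28.9800 9.3266 0.0000
65.7030 54.2713 38.7322 17.6100 0.0000 0.0000

params: Δt=0.16400 u=1.16589 d=0.85772 q=0.46916 e^(-rΔt)=0.99771
t_5 payoffs: 65.7030 54.2713 38.7322 17.6100 0.0000 0.0000
t_4: node(4,0) S=37.0951 payoff=60.4249 vs cont=60.2013 → 60.4249 [stop]  node(4,1) S=50.4232 payoff=47.0968 vs cont=46.8732 → 47.0968 [stop]  node(4,2) S=68.5400 payoff=28.9800 vs cont=28.7564 → 28.9800 [stop]  node(4,3) S=93.1661 payoff=4.3539 vs cont=9.3266 → 9.3266 [wait]  node(4,4) S=126.6403 payoff=0.0000 vs cont=0.0000 → 0.0000 [wait]  ⇒ S*(4)=68.5400
t_3: node(3,0) S=43.2487 payoff=54.2713 vs cont=54.0476 → 54.2713 [stop]  node(3,1) S=58.7878 payoff=38.7322 vs cont=38.5086 → 38.7322 [stop]  node(3,2) S=79.9100 payoff=17.6100 vs cont=19.7140 → 19.7140 [wait]  node(3,3) S=108.6213 payoff=0.0000 vs cont=4.9396 → 4.9396 [wait]  ⇒ S*(3)=58.7878
t_2: node(2,0) S=50.4232 payoff=47.0968 vs cont=46.8732 → 47.0968 [stop]  node(2,1) S=68.5400 payoff=28.9800 vs cont=29.7412 → 29.7412 [wait]  node(2,2) S=93.1661 payoff=4.3539 vs cont=12.7531 → 12.7531 [wait]  ⇒ S*(2)=50.4232
t_1: node(1,0) S=58.7878 payoff=38.7322 vs cont=38.8649 → 38.8649 [wait]  node(1,1) S=79.9100 payoff=17.6100 vs cont=21.7211 → 21.7211 [wait]  ⇒ S*(1)=-
t_0: node(0,0) S=68.5400 payoff=28.9800 vs cont=30.7509 → 30.7509 [wait]  ⇒ S*(0)=-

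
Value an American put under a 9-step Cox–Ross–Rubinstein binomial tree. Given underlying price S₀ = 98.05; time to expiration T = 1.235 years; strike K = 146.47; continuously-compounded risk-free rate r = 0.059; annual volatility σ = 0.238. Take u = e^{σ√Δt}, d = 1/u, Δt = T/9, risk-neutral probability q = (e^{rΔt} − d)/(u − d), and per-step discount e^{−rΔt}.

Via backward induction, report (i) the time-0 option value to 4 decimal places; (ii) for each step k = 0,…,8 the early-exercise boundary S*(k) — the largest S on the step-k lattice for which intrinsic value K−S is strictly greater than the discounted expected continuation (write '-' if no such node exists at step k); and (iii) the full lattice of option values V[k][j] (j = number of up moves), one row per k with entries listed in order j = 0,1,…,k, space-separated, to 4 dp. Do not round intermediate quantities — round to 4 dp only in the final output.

Δt=0.13722  u=1.09217  d=0.91561  q=0.52402  discount=0.99194
step 9 (expiry): payoffs max(K−S,0) = 102.1248 93.5737 83.3739 71.2071 56.6943 39.3830 18.7337 0.0000 0.0000 0.0000
step 8: (k=8,j=0): S=48.4324, (K−S)⁺=98.0376, hold=96.8566 ⇒ V=98.0376 exercise | (k=8,j=1): S=57.7715, (K−S)⁺=88.6985, hold=87.5174 ⇒ V=88.6985 exercise | (k=8,j=2): S=68.9115, (K−S)⁺=77.5585, hold=76.3774 ⇒ V=77.5585 exercise | (k=8,j=3): S=82.1996, (K−S)⁺=64.2704, hold=63.0894 ⇒ V=64.2704 exercise | (k=8,j=4): S=98.0500, (K−S)⁺=48.4200, hold=47.2390 ⇒ V=48.4200 exercise | (k=8,j=5): S=116.9568, (K−S)⁺=29.5132, hold=28.3321 ⇒ V=29.5132 exercise | (k=8,j=6): S=139.5094, (K−S)⁺=6.9606, hold=8.8450 ⇒ V=8.8450 continue | (k=8,j=7): S=166.4107, (K−S)⁺=0.0000, hold=0.0000 ⇒ V=0.0000 continue | (k=8,j=8): S=198.4994, (K−S)⁺=0.0000, hold=0.0000 ⇒ V=0.0000 continue  boundary S*=116.9568
step 7: (k=7,j=0): S=52.8963, (K−S)⁺=93.5737, hold=92.3927 ⇒ V=93.5737 exercise | (k=7,j=1): S=63.0961, (K−S)⁺=83.3739, hold=82.1928 ⇒ V=83.3739 exercise | (k=7,j=2): S=75.2629, (K−S)⁺=71.2071, hold=70.0261 ⇒ V=71.2071 exercise | (k=7,j=3): S=89.7757, (K−S)⁺=56.6943, hold=55.5133 ⇒ V=56.6943 exercise | (k=7,j=4): S=107.0870, (K−S)⁺=39.3830, hold=38.2020 ⇒ V=39.3830 exercise | (k=7,j=5): S=127.7363, (K−S)⁺=18.7337, hold=18.5321 ⇒ V=18.7337 exercise | (k=7,j=6): S=152.3675, (K−S)⁺=0.0000, hold=4.1762 ⇒ V=4.1762 continue | (k=7,j=7): S=181.7483, (K−S)⁺=0.0000, hold=0.0000 ⇒ V=0.0000 continue  boundary S*=127.7363
step 6: (k=6,j=0): S=57.7715, (K−S)⁺=88.6985, hold=87.5174 ⇒ V=88.6985 exercise | (k=6,j=1): S=68.9115, (K−S)⁺=77.5585, hold=76.3774 ⇒ V=77.5585 exercise | (k=6,j=2): S=82.1996, (K−S)⁺=64.2704, hold=63.0894 ⇒ V=64.2704 exercise | (k=6,j=3): S=98.0500, (K−S)⁺=48.4200, hold=47.2390 ⇒ V=48.4200 exercise | (k=6,j=4): S=116.9568, (K−S)⁺=29.5132, hold=28.3321 ⇒ V=29.5132 exercise | (k=6,j=5): S=139.5094, (K−S)⁺=6.9606, hold=11.0158 ⇒ V=11.0158 continue | (k=6,j=6): S=166.4107, (K−S)⁺=0.0000, hold=1.9718 ⇒ V=1.9718 continue  boundary S*=116.9568
step 5: (k=5,j=0): S=63.0961, (K−S)⁺=83.3739, hold=82.1928 ⇒ V=83.3739 exercise | (k=5,j=1): S=75.2629, (K−S)⁺=71.2071, hold=70.0261 ⇒ V=71.2071 exercise | (k=5,j=2): S=89.7757, (K−S)⁺=56.6943, hold=55.5133 ⇒ V=56.6943 exercise | (k=5,j=3): S=107.0870, (K−S)⁺=39.3830, hold=38.2020 ⇒ V=39.3830 exercise | (k=5,j=4): S=127.7363, (K−S)⁺=18.7337, hold=19.6604 ⇒ V=19.6604 continue | (k=5,j=5): S=152.3675, (K−S)⁺=0.0000, hold=6.2260 ⇒ V=6.2260 continue  boundary S*=107.0870
step 4: (k=4,j=0): S=68.9115, (K−S)⁺=77.5585, hold=76.3774 ⇒ V=77.5585 exercise | (k=4,j=1): S=82.1996, (K−S)⁺=64.2704, hold=63.0894 ⇒ V=64.2704 exercise | (k=4,j=2): S=98.0500, (K−S)⁺=48.4200, hold=47.2390 ⇒ V=48.4200 exercise | (k=4,j=3): S=116.9568, (K−S)⁺=29.5132, hold=28.8139 ⇒ V=29.5132 exercise | (k=4,j=4): S=139.5094, (K−S)⁺=6.9606, hold=12.5188 ⇒ V=12.5188 continue  boundary S*=116.9568
step 3: (k=3,j=0): S=75.2629, (K−S)⁺=71.2071, hold=70.0261 ⇒ V=71.2071 exercise | (k=3,j=1): S=89.7757, (K−S)⁺=56.6943, hold=55.5133 ⇒ V=56.6943 exercise | (k=3,j=2): S=107.0870, (K−S)⁺=39.3830, hold=38.2020 ⇒ V=39.3830 exercise | (k=3,j=3): S=127.7363, (K−S)⁺=18.7337, hold=20.4417 ⇒ V=20.4417 continue  boundary S*=107.0870
step 2: (k=2,j=0): S=82.1996, (K−S)⁺=64.2704, hold=63.0894 ⇒ V=64.2704 exercise | (k=2,j=1): S=98.0500, (K−S)⁺=48.4200, hold=47.2390 ⇒ V=48.4200 exercise | (k=2,j=2): S=116.9568, (K−S)⁺=29.5132, hold=29.2200 ⇒ V=29.5132 exercise  boundary S*=116.9568
step 1: (k=1,j=0): S=89.7757, (K−S)⁺=56.6943, hold=55.5133 ⇒ V=56.6943 exercise | (k=1,j=1): S=107.0870, (K−S)⁺=39.3830, hold=38.2020 ⇒ V=39.3830 exercise  boundary S*=107.0870
step 0: (k=0,j=0): S=98.0500, (K−S)⁺=48.4200, hold=47.2390 ⇒ V=48.4200 exercise  boundary S*=98.0500

price = 48.4200
boundary = 98.0500 107.0870 116.9568 107.0870 116.9568 107.0870 116.9568 127.7363 116.9568
tree:
48.4200
56.6943 39.3830
64.2704 48.4200 29.5132
71.2071 56.6943 39.3830 20.4417
77.5585 64.2704 48.4200 29.5132 12.5188
83.3739 71.2071 56.6943 39.3830 19.6604 6.2260
88.6985 77.5585 64.2704 48.4200 29.5132 11.0158 1.9718
93.5737 83.3739 71.2071 56.6943 39.3830 18.7337 4.1762 0.0000
98.0376 88.6985 77.5585 64.2704 48.4200 29.5132 8.8450 0.0000 0.0000
102.1248 93.5737 83.3739 71.2071 56.6943 39.3830 18.7337 0.0000 0.0000 0.0000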